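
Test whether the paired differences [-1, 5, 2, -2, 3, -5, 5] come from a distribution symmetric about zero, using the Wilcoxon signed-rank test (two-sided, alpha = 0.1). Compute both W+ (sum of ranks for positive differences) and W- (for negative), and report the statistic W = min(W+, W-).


Step 1: Drop any zero differences (none here) and take |d_i|.
|d| = [1, 5, 2, 2, 3, 5, 5]
Step 2: Midrank |d_i| (ties get averaged ranks).
ranks: |1|->1, |5|->6, |2|->2.5, |2|->2.5, |3|->4, |5|->6, |5|->6
Step 3: Attach original signs; sum ranks with positive sign and with negative sign.
W+ = 6 + 2.5 + 4 + 6 = 18.5
W- = 1 + 2.5 + 6 = 9.5
(Check: W+ + W- = 28 should equal n(n+1)/2 = 28.)
Step 4: Test statistic W = min(W+, W-) = 9.5.
Step 5: Ties in |d|, so use the tie-corrected normal approximation.
        E[W] = n(n+1)/4 = 7*8/4 = 14.
        Tie groups: |d|=2 (t=2), |d|=5 (t=3); sum(t^3 - t) = 30.
        Var[W] = n(n+1)(2n+1)/24 - sum(t^3-t)/48 = 840/24 - 30/48 = 34.375.
        z = (W - E[W]) / sqrt(Var[W]) = (9.5 - 14) / 5.8630 = -0.7675.
        Two-sided p = 2*Phi(z) = 0.442771.
Step 6: alpha = 0.1. fail to reject H0.

W+ = 18.5, W- = 9.5, W = min = 9.5, p = 0.442771, fail to reject H0.


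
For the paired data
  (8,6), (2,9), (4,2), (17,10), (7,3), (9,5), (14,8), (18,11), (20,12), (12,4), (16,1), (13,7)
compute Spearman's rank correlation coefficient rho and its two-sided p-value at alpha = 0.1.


Step 1: Rank x and y separately (midranks; no ties here).
rank(x): 8->4, 2->1, 4->2, 17->10, 7->3, 9->5, 14->8, 18->11, 20->12, 12->6, 16->9, 13->7
rank(y): 6->6, 9->9, 2->2, 10->10, 3->3, 5->5, 8->8, 11->11, 12->12, 4->4, 1->1, 7->7
Step 2: d_i = R_x(i) - R_y(i); compute d_i^2.
  (4-6)^2=4, (1-9)^2=64, (2-2)^2=0, (10-10)^2=0, (3-3)^2=0, (5-5)^2=0, (8-8)^2=0, (11-11)^2=0, (12-12)^2=0, (6-4)^2=4, (9-1)^2=64, (7-7)^2=0
sum(d^2) = 136.
Step 3: rho = 1 - 6*136 / (12*(12^2 - 1)) = 1 - 816/1716 = 0.524476.
Step 4: Under H0, t = rho * sqrt((n-2)/(1-rho^2)) = 1.9480 ~ t(10).
Step 5: Two-sided p-value from the t-distribution with 10 df = 0.080019.
Step 6: alpha = 0.1. reject H0.

rho = 0.5245, p = 0.080019, reject H0 at alpha = 0.1.


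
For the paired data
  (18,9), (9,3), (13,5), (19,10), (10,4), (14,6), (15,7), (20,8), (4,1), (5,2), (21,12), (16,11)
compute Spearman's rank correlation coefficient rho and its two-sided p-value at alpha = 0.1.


Step 1: Rank x and y separately (midranks; no ties here).
rank(x): 18->9, 9->3, 13->5, 19->10, 10->4, 14->6, 15->7, 20->11, 4->1, 5->2, 21->12, 16->8
rank(y): 9->9, 3->3, 5->5, 10->10, 4->4, 6->6, 7->7, 8->8, 1->1, 2->2, 12->12, 11->11
Step 2: d_i = R_x(i) - R_y(i); compute d_i^2.
  (9-9)^2=0, (3-3)^2=0, (5-5)^2=0, (10-10)^2=0, (4-4)^2=0, (6-6)^2=0, (7-7)^2=0, (11-8)^2=9, (1-1)^2=0, (2-2)^2=0, (12-12)^2=0, (8-11)^2=9
sum(d^2) = 18.
Step 3: rho = 1 - 6*18 / (12*(12^2 - 1)) = 1 - 108/1716 = 0.937063.
Step 4: Under H0, t = rho * sqrt((n-2)/(1-rho^2)) = 8.4868 ~ t(10).
Step 5: Two-sided p-value from the t-distribution with 10 df = 0.000007.
Step 6: alpha = 0.1. reject H0.

rho = 0.9371, p = 0.000007, reject H0 at alpha = 0.1.


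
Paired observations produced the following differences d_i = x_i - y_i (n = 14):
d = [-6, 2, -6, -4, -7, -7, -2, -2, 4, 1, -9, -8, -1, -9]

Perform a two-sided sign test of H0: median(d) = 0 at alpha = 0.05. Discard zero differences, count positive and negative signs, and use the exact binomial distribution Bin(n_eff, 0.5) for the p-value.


Step 1: Discard zero differences. Original n = 14; n_eff = number of nonzero differences = 14.
Nonzero differences (with sign): -6, +2, -6, -4, -7, -7, -2, -2, +4, +1, -9, -8, -1, -9
Step 2: Count signs: positive = 3, negative = 11.
Step 3: Under H0: P(positive) = 0.5, so the number of positives S ~ Bin(14, 0.5).
Step 4: Two-sided exact p-value = sum of Bin(14,0.5) probabilities at or below the observed probability = 0.057373.
Step 5: alpha = 0.05. fail to reject H0.

n_eff = 14, pos = 3, neg = 11, p = 0.057373, fail to reject H0.


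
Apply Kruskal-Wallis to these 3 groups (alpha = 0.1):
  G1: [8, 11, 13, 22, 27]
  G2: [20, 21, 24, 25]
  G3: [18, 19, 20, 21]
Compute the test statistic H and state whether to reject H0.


Step 1: Combine all N = 13 observations and assign midranks.
sorted (value, group, rank): (8,G1,1), (11,G1,2), (13,G1,3), (18,G3,4), (19,G3,5), (20,G2,6.5), (20,G3,6.5), (21,G2,8.5), (21,G3,8.5), (22,G1,10), (24,G2,11), (25,G2,12), (27,G1,13)
Step 2: Sum ranks within each group.
R_1 = 29 (n_1 = 5)
R_2 = 38 (n_2 = 4)
R_3 = 24 (n_3 = 4)
Step 3: H = 12/(N(N+1)) * sum(R_i^2/n_i) - 3(N+1)
     = 12/(13*14) * (29^2/5 + 38^2/4 + 24^2/4) - 3*14
     = 0.065934 * 673.2 - 42
     = 2.386813.
Step 4: Ties present; correction factor C = 1 - 12/(13^3 - 13) = 0.994505. Corrected H = 2.386813 / 0.994505 = 2.400000.
Step 5: Under H0, H ~ chi^2(2); p-value = 0.301194.
Step 6: alpha = 0.1. fail to reject H0.

H = 2.4000, df = 2, p = 0.301194, fail to reject H0.


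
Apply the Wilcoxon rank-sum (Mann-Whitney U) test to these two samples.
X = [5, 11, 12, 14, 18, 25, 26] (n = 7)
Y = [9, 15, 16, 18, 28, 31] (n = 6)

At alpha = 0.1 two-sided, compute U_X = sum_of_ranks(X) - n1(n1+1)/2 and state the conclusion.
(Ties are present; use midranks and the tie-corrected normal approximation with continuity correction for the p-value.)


Step 1: Combine and sort all 13 observations; assign midranks.
sorted (value, group): (5,X), (9,Y), (11,X), (12,X), (14,X), (15,Y), (16,Y), (18,X), (18,Y), (25,X), (26,X), (28,Y), (31,Y)
ranks: 5->1, 9->2, 11->3, 12->4, 14->5, 15->6, 16->7, 18->8.5, 18->8.5, 25->10, 26->11, 28->12, 31->13
Step 2: Rank sum for X: R1 = 1 + 3 + 4 + 5 + 8.5 + 10 + 11 = 42.5.
Step 3: U_X = R1 - n1(n1+1)/2 = 42.5 - 7*8/2 = 42.5 - 28 = 14.5.
       U_Y = n1*n2 - U_X = 42 - 14.5 = 27.5.
Step 4: Ties are present, so use the tie-corrected normal approximation (with continuity correction) for the p-value.
Step 5: p-value = 0.390714; compare to alpha = 0.1. fail to reject H0.

U_X = 14.5, p = 0.390714, fail to reject H0 at alpha = 0.1.


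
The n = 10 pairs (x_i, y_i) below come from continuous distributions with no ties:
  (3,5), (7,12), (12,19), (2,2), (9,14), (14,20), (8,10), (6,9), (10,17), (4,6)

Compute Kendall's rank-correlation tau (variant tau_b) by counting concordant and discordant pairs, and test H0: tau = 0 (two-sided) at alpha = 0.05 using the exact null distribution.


Step 1: Enumerate the 45 unordered pairs (i,j) with i<j and classify each by sign(x_j-x_i) * sign(y_j-y_i).
  (1,2):dx=+4,dy=+7->C; (1,3):dx=+9,dy=+14->C; (1,4):dx=-1,dy=-3->C; (1,5):dx=+6,dy=+9->C
  (1,6):dx=+11,dy=+15->C; (1,7):dx=+5,dy=+5->C; (1,8):dx=+3,dy=+4->C; (1,9):dx=+7,dy=+12->C
  (1,10):dx=+1,dy=+1->C; (2,3):dx=+5,dy=+7->C; (2,4):dx=-5,dy=-10->C; (2,5):dx=+2,dy=+2->C
  (2,6):dx=+7,dy=+8->C; (2,7):dx=+1,dy=-2->D; (2,8):dx=-1,dy=-3->C; (2,9):dx=+3,dy=+5->C
  (2,10):dx=-3,dy=-6->C; (3,4):dx=-10,dy=-17->C; (3,5):dx=-3,dy=-5->C; (3,6):dx=+2,dy=+1->C
  (3,7):dx=-4,dy=-9->C; (3,8):dx=-6,dy=-10->C; (3,9):dx=-2,dy=-2->C; (3,10):dx=-8,dy=-13->C
  (4,5):dx=+7,dy=+12->C; (4,6):dx=+12,dy=+18->C; (4,7):dx=+6,dy=+8->C; (4,8):dx=+4,dy=+7->C
  (4,9):dx=+8,dy=+15->C; (4,10):dx=+2,dy=+4->C; (5,6):dx=+5,dy=+6->C; (5,7):dx=-1,dy=-4->C
  (5,8):dx=-3,dy=-5->C; (5,9):dx=+1,dy=+3->C; (5,10):dx=-5,dy=-8->C; (6,7):dx=-6,dy=-10->C
  (6,8):dx=-8,dy=-11->C; (6,9):dx=-4,dy=-3->C; (6,10):dx=-10,dy=-14->C; (7,8):dx=-2,dy=-1->C
  (7,9):dx=+2,dy=+7->C; (7,10):dx=-4,dy=-4->C; (8,9):dx=+4,dy=+8->C; (8,10):dx=-2,dy=-3->C
  (9,10):dx=-6,dy=-11->C
Step 2: C = 44, D = 1, total pairs = 45.
Step 3: tau = (C - D)/(n(n-1)/2) = (44 - 1)/45 = 0.955556.
Step 4: Exact two-sided p-value (enumerate n! = 3628800 permutations of y under H0): p = 0.000006.
Step 5: alpha = 0.05. reject H0.

tau_b = 0.9556 (C=44, D=1), p = 0.000006, reject H0.


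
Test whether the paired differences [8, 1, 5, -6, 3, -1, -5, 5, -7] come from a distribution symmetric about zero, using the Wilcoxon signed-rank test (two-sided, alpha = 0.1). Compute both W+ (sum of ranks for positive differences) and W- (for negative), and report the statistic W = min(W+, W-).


Step 1: Drop any zero differences (none here) and take |d_i|.
|d| = [8, 1, 5, 6, 3, 1, 5, 5, 7]
Step 2: Midrank |d_i| (ties get averaged ranks).
ranks: |8|->9, |1|->1.5, |5|->5, |6|->7, |3|->3, |1|->1.5, |5|->5, |5|->5, |7|->8
Step 3: Attach original signs; sum ranks with positive sign and with negative sign.
W+ = 9 + 1.5 + 5 + 3 + 5 = 23.5
W- = 7 + 1.5 + 5 + 8 = 21.5
(Check: W+ + W- = 45 should equal n(n+1)/2 = 45.)
Step 4: Test statistic W = min(W+, W-) = 21.5.
Step 5: Ties in |d|, so use the tie-corrected normal approximation.
        E[W] = n(n+1)/4 = 9*10/4 = 22.5.
        Tie groups: |d|=1 (t=2), |d|=5 (t=3); sum(t^3 - t) = 30.
        Var[W] = n(n+1)(2n+1)/24 - sum(t^3-t)/48 = 1710/24 - 30/48 = 70.625.
        z = (W - E[W]) / sqrt(Var[W]) = (21.5 - 22.5) / 8.4039 = -0.1190.
        Two-sided p = 2*Phi(z) = 0.905281.
Step 6: alpha = 0.1. fail to reject H0.

W+ = 23.5, W- = 21.5, W = min = 21.5, p = 0.905281, fail to reject H0.


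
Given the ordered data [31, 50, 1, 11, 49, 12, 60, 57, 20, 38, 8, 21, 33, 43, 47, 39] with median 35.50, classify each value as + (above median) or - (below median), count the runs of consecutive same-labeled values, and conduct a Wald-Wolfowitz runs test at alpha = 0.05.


Step 1: Compute median = 35.50; label A = above, B = below.
Labels in order: BABBABAABABBBAAA  (n_A = 8, n_B = 8)
Step 2: Count runs R = 10.
Step 3: Under H0 (random ordering), E[R] = 2*n_A*n_B/(n_A+n_B) + 1 = 2*8*8/16 + 1 = 9.0000.
        Var[R] = 2*n_A*n_B*(2*n_A*n_B - n_A - n_B) / ((n_A+n_B)^2 * (n_A+n_B-1)) = 14336/3840 = 3.7333.
        SD[R] = 1.9322.
Step 4: Continuity-corrected z = (R - 0.5 - E[R]) / SD[R] = (10 - 0.5 - 9.0000) / 1.9322 = 0.2588.
Step 5: Two-sided p-value via normal approximation = 2*(1 - Phi(|z|)) = 0.795809.
Step 6: alpha = 0.05. fail to reject H0.

R = 10, z = 0.2588, p = 0.795809, fail to reject H0.


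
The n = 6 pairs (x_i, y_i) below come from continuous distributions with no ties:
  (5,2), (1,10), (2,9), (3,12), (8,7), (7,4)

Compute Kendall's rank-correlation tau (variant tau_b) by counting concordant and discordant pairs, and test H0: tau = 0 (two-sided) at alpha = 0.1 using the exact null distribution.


Step 1: Enumerate the 15 unordered pairs (i,j) with i<j and classify each by sign(x_j-x_i) * sign(y_j-y_i).
  (1,2):dx=-4,dy=+8->D; (1,3):dx=-3,dy=+7->D; (1,4):dx=-2,dy=+10->D; (1,5):dx=+3,dy=+5->C
  (1,6):dx=+2,dy=+2->C; (2,3):dx=+1,dy=-1->D; (2,4):dx=+2,dy=+2->C; (2,5):dx=+7,dy=-3->D
  (2,6):dx=+6,dy=-6->D; (3,4):dx=+1,dy=+3->C; (3,5):dx=+6,dy=-2->D; (3,6):dx=+5,dy=-5->D
  (4,5):dx=+5,dy=-5->D; (4,6):dx=+4,dy=-8->D; (5,6):dx=-1,dy=-3->C
Step 2: C = 5, D = 10, total pairs = 15.
Step 3: tau = (C - D)/(n(n-1)/2) = (5 - 10)/15 = -0.333333.
Step 4: Exact two-sided p-value (enumerate n! = 720 permutations of y under H0): p = 0.469444.
Step 5: alpha = 0.1. fail to reject H0.

tau_b = -0.3333 (C=5, D=10), p = 0.469444, fail to reject H0.


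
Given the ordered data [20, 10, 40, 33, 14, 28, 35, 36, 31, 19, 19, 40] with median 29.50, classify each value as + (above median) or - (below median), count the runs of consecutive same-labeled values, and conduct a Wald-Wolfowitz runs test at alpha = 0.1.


Step 1: Compute median = 29.50; label A = above, B = below.
Labels in order: BBAABBAAABBA  (n_A = 6, n_B = 6)
Step 2: Count runs R = 6.
Step 3: Under H0 (random ordering), E[R] = 2*n_A*n_B/(n_A+n_B) + 1 = 2*6*6/12 + 1 = 7.0000.
        Var[R] = 2*n_A*n_B*(2*n_A*n_B - n_A - n_B) / ((n_A+n_B)^2 * (n_A+n_B-1)) = 4320/1584 = 2.7273.
        SD[R] = 1.6514.
Step 4: Continuity-corrected z = (R + 0.5 - E[R]) / SD[R] = (6 + 0.5 - 7.0000) / 1.6514 = -0.3028.
Step 5: Two-sided p-value via normal approximation = 2*(1 - Phi(|z|)) = 0.762069.
Step 6: alpha = 0.1. fail to reject H0.

R = 6, z = -0.3028, p = 0.762069, fail to reject H0.


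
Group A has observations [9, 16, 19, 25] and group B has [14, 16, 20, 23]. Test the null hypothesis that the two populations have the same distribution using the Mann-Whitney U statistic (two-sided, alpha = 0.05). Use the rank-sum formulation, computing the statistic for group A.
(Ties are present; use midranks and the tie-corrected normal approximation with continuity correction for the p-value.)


Step 1: Combine and sort all 8 observations; assign midranks.
sorted (value, group): (9,X), (14,Y), (16,X), (16,Y), (19,X), (20,Y), (23,Y), (25,X)
ranks: 9->1, 14->2, 16->3.5, 16->3.5, 19->5, 20->6, 23->7, 25->8
Step 2: Rank sum for X: R1 = 1 + 3.5 + 5 + 8 = 17.5.
Step 3: U_X = R1 - n1(n1+1)/2 = 17.5 - 4*5/2 = 17.5 - 10 = 7.5.
       U_Y = n1*n2 - U_X = 16 - 7.5 = 8.5.
Step 4: Ties are present, so use the tie-corrected normal approximation (with continuity correction) for the p-value.
Step 5: p-value = 1.000000; compare to alpha = 0.05. fail to reject H0.

U_X = 7.5, p = 1.000000, fail to reject H0 at alpha = 0.05.


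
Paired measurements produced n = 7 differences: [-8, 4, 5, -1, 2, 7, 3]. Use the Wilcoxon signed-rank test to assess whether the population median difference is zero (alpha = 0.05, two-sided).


Step 1: Drop any zero differences (none here) and take |d_i|.
|d| = [8, 4, 5, 1, 2, 7, 3]
Step 2: Midrank |d_i| (ties get averaged ranks).
ranks: |8|->7, |4|->4, |5|->5, |1|->1, |2|->2, |7|->6, |3|->3
Step 3: Attach original signs; sum ranks with positive sign and with negative sign.
W+ = 4 + 5 + 2 + 6 + 3 = 20
W- = 7 + 1 = 8
(Check: W+ + W- = 28 should equal n(n+1)/2 = 28.)
Step 4: Test statistic W = min(W+, W-) = 8.
Step 5: No ties, so the exact null distribution over the 2^7 = 128 sign assignments gives the two-sided p-value = 0.375000.
Step 6: alpha = 0.05. fail to reject H0.

W+ = 20, W- = 8, W = min = 8, p = 0.375000, fail to reject H0.


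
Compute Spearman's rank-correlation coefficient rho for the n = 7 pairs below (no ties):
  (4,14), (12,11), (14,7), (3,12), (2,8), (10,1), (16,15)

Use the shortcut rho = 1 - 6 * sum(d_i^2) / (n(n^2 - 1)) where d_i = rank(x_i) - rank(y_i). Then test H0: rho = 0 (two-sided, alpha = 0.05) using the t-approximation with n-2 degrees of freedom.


Step 1: Rank x and y separately (midranks; no ties here).
rank(x): 4->3, 12->5, 14->6, 3->2, 2->1, 10->4, 16->7
rank(y): 14->6, 11->4, 7->2, 12->5, 8->3, 1->1, 15->7
Step 2: d_i = R_x(i) - R_y(i); compute d_i^2.
  (3-6)^2=9, (5-4)^2=1, (6-2)^2=16, (2-5)^2=9, (1-3)^2=4, (4-1)^2=9, (7-7)^2=0
sum(d^2) = 48.
Step 3: rho = 1 - 6*48 / (7*(7^2 - 1)) = 1 - 288/336 = 0.142857.
Step 4: Under H0, t = rho * sqrt((n-2)/(1-rho^2)) = 0.3227 ~ t(5).
Step 5: Two-sided p-value from the t-distribution with 5 df = 0.759945.
Step 6: alpha = 0.05. fail to reject H0.

rho = 0.1429, p = 0.759945, fail to reject H0 at alpha = 0.05.


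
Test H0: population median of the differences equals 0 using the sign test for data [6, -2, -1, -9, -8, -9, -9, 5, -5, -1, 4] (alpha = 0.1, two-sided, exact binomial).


Step 1: Discard zero differences. Original n = 11; n_eff = number of nonzero differences = 11.
Nonzero differences (with sign): +6, -2, -1, -9, -8, -9, -9, +5, -5, -1, +4
Step 2: Count signs: positive = 3, negative = 8.
Step 3: Under H0: P(positive) = 0.5, so the number of positives S ~ Bin(11, 0.5).
Step 4: Two-sided exact p-value = sum of Bin(11,0.5) probabilities at or below the observed probability = 0.226562.
Step 5: alpha = 0.1. fail to reject H0.

n_eff = 11, pos = 3, neg = 8, p = 0.226562, fail to reject H0.


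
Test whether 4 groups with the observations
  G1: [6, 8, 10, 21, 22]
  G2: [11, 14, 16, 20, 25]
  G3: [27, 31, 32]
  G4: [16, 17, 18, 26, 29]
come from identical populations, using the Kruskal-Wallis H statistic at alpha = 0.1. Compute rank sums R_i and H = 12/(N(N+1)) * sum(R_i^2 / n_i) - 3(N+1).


Step 1: Combine all N = 18 observations and assign midranks.
sorted (value, group, rank): (6,G1,1), (8,G1,2), (10,G1,3), (11,G2,4), (14,G2,5), (16,G2,6.5), (16,G4,6.5), (17,G4,8), (18,G4,9), (20,G2,10), (21,G1,11), (22,G1,12), (25,G2,13), (26,G4,14), (27,G3,15), (29,G4,16), (31,G3,17), (32,G3,18)
Step 2: Sum ranks within each group.
R_1 = 29 (n_1 = 5)
R_2 = 38.5 (n_2 = 5)
R_3 = 50 (n_3 = 3)
R_4 = 53.5 (n_4 = 5)
Step 3: H = 12/(N(N+1)) * sum(R_i^2/n_i) - 3(N+1)
     = 12/(18*19) * (29^2/5 + 38.5^2/5 + 50^2/3 + 53.5^2/5) - 3*19
     = 0.035088 * 1870.43 - 57
     = 8.629240.
Step 4: Ties present; correction factor C = 1 - 6/(18^3 - 18) = 0.998968. Corrected H = 8.629240 / 0.998968 = 8.638154.
Step 5: Under H0, H ~ chi^2(3); p-value = 0.034510.
Step 6: alpha = 0.1. reject H0.

H = 8.6382, df = 3, p = 0.034510, reject H0.


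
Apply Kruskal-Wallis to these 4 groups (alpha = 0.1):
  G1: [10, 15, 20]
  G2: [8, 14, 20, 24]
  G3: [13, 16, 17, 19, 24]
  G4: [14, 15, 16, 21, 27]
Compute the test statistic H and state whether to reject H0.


Step 1: Combine all N = 17 observations and assign midranks.
sorted (value, group, rank): (8,G2,1), (10,G1,2), (13,G3,3), (14,G2,4.5), (14,G4,4.5), (15,G1,6.5), (15,G4,6.5), (16,G3,8.5), (16,G4,8.5), (17,G3,10), (19,G3,11), (20,G1,12.5), (20,G2,12.5), (21,G4,14), (24,G2,15.5), (24,G3,15.5), (27,G4,17)
Step 2: Sum ranks within each group.
R_1 = 21 (n_1 = 3)
R_2 = 33.5 (n_2 = 4)
R_3 = 48 (n_3 = 5)
R_4 = 50.5 (n_4 = 5)
Step 3: H = 12/(N(N+1)) * sum(R_i^2/n_i) - 3(N+1)
     = 12/(17*18) * (21^2/3 + 33.5^2/4 + 48^2/5 + 50.5^2/5) - 3*18
     = 0.039216 * 1398.41 - 54
     = 0.839706.
Step 4: Ties present; correction factor C = 1 - 30/(17^3 - 17) = 0.993873. Corrected H = 0.839706 / 0.993873 = 0.844883.
Step 5: Under H0, H ~ chi^2(3); p-value = 0.838704.
Step 6: alpha = 0.1. fail to reject H0.

H = 0.8449, df = 3, p = 0.838704, fail to reject H0.


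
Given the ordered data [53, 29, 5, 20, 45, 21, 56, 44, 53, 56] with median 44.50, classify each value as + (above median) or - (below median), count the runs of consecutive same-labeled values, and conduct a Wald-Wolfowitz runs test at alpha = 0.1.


Step 1: Compute median = 44.50; label A = above, B = below.
Labels in order: ABBBABABAA  (n_A = 5, n_B = 5)
Step 2: Count runs R = 7.
Step 3: Under H0 (random ordering), E[R] = 2*n_A*n_B/(n_A+n_B) + 1 = 2*5*5/10 + 1 = 6.0000.
        Var[R] = 2*n_A*n_B*(2*n_A*n_B - n_A - n_B) / ((n_A+n_B)^2 * (n_A+n_B-1)) = 2000/900 = 2.2222.
        SD[R] = 1.4907.
Step 4: Continuity-corrected z = (R - 0.5 - E[R]) / SD[R] = (7 - 0.5 - 6.0000) / 1.4907 = 0.3354.
Step 5: Two-sided p-value via normal approximation = 2*(1 - Phi(|z|)) = 0.737316.
Step 6: alpha = 0.1. fail to reject H0.

R = 7, z = 0.3354, p = 0.737316, fail to reject H0.


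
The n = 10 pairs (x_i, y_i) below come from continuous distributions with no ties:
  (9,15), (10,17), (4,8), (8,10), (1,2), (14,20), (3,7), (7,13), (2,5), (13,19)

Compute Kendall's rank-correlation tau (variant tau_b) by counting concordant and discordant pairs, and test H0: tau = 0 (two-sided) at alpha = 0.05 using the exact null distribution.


Step 1: Enumerate the 45 unordered pairs (i,j) with i<j and classify each by sign(x_j-x_i) * sign(y_j-y_i).
  (1,2):dx=+1,dy=+2->C; (1,3):dx=-5,dy=-7->C; (1,4):dx=-1,dy=-5->C; (1,5):dx=-8,dy=-13->C
  (1,6):dx=+5,dy=+5->C; (1,7):dx=-6,dy=-8->C; (1,8):dx=-2,dy=-2->C; (1,9):dx=-7,dy=-10->C
  (1,10):dx=+4,dy=+4->C; (2,3):dx=-6,dy=-9->C; (2,4):dx=-2,dy=-7->C; (2,5):dx=-9,dy=-15->C
  (2,6):dx=+4,dy=+3->C; (2,7):dx=-7,dy=-10->C; (2,8):dx=-3,dy=-4->C; (2,9):dx=-8,dy=-12->C
  (2,10):dx=+3,dy=+2->C; (3,4):dx=+4,dy=+2->C; (3,5):dx=-3,dy=-6->C; (3,6):dx=+10,dy=+12->C
  (3,7):dx=-1,dy=-1->C; (3,8):dx=+3,dy=+5->C; (3,9):dx=-2,dy=-3->C; (3,10):dx=+9,dy=+11->C
  (4,5):dx=-7,dy=-8->C; (4,6):dx=+6,dy=+10->C; (4,7):dx=-5,dy=-3->C; (4,8):dx=-1,dy=+3->D
  (4,9):dx=-6,dy=-5->C; (4,10):dx=+5,dy=+9->C; (5,6):dx=+13,dy=+18->C; (5,7):dx=+2,dy=+5->C
  (5,8):dx=+6,dy=+11->C; (5,9):dx=+1,dy=+3->C; (5,10):dx=+12,dy=+17->C; (6,7):dx=-11,dy=-13->C
  (6,8):dx=-7,dy=-7->C; (6,9):dx=-12,dy=-15->C; (6,10):dx=-1,dy=-1->C; (7,8):dx=+4,dy=+6->C
  (7,9):dx=-1,dy=-2->C; (7,10):dx=+10,dy=+12->C; (8,9):dx=-5,dy=-8->C; (8,10):dx=+6,dy=+6->C
  (9,10):dx=+11,dy=+14->C
Step 2: C = 44, D = 1, total pairs = 45.
Step 3: tau = (C - D)/(n(n-1)/2) = (44 - 1)/45 = 0.955556.
Step 4: Exact two-sided p-value (enumerate n! = 3628800 permutations of y under H0): p = 0.000006.
Step 5: alpha = 0.05. reject H0.

tau_b = 0.9556 (C=44, D=1), p = 0.000006, reject H0.


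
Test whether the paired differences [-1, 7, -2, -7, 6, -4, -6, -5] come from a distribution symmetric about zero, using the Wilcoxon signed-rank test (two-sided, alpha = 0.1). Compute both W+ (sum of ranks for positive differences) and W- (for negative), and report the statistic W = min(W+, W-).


Step 1: Drop any zero differences (none here) and take |d_i|.
|d| = [1, 7, 2, 7, 6, 4, 6, 5]
Step 2: Midrank |d_i| (ties get averaged ranks).
ranks: |1|->1, |7|->7.5, |2|->2, |7|->7.5, |6|->5.5, |4|->3, |6|->5.5, |5|->4
Step 3: Attach original signs; sum ranks with positive sign and with negative sign.
W+ = 7.5 + 5.5 = 13
W- = 1 + 2 + 7.5 + 3 + 5.5 + 4 = 23
(Check: W+ + W- = 36 should equal n(n+1)/2 = 36.)
Step 4: Test statistic W = min(W+, W-) = 13.
Step 5: Ties in |d|, so use the tie-corrected normal approximation.
        E[W] = n(n+1)/4 = 8*9/4 = 18.
        Tie groups: |d|=6 (t=2), |d|=7 (t=2); sum(t^3 - t) = 12.
        Var[W] = n(n+1)(2n+1)/24 - sum(t^3-t)/48 = 1224/24 - 12/48 = 50.75.
        z = (W - E[W]) / sqrt(Var[W]) = (13 - 18) / 7.1239 = -0.7019.
        Two-sided p = 2*Phi(z) = 0.482765.
Step 6: alpha = 0.1. fail to reject H0.

W+ = 13, W- = 23, W = min = 13, p = 0.482765, fail to reject H0.


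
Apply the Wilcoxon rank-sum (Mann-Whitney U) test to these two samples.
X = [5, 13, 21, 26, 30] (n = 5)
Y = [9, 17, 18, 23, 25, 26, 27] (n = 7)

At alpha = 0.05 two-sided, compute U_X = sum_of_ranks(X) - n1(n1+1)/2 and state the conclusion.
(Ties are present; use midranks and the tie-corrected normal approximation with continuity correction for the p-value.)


Step 1: Combine and sort all 12 observations; assign midranks.
sorted (value, group): (5,X), (9,Y), (13,X), (17,Y), (18,Y), (21,X), (23,Y), (25,Y), (26,X), (26,Y), (27,Y), (30,X)
ranks: 5->1, 9->2, 13->3, 17->4, 18->5, 21->6, 23->7, 25->8, 26->9.5, 26->9.5, 27->11, 30->12
Step 2: Rank sum for X: R1 = 1 + 3 + 6 + 9.5 + 12 = 31.5.
Step 3: U_X = R1 - n1(n1+1)/2 = 31.5 - 5*6/2 = 31.5 - 15 = 16.5.
       U_Y = n1*n2 - U_X = 35 - 16.5 = 18.5.
Step 4: Ties are present, so use the tie-corrected normal approximation (with continuity correction) for the p-value.
Step 5: p-value = 0.935170; compare to alpha = 0.05. fail to reject H0.

U_X = 16.5, p = 0.935170, fail to reject H0 at alpha = 0.05.


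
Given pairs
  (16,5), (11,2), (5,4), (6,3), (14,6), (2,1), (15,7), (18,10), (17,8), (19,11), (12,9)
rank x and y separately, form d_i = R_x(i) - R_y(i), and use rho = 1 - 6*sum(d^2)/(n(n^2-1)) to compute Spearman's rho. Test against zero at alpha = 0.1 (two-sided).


Step 1: Rank x and y separately (midranks; no ties here).
rank(x): 16->8, 11->4, 5->2, 6->3, 14->6, 2->1, 15->7, 18->10, 17->9, 19->11, 12->5
rank(y): 5->5, 2->2, 4->4, 3->3, 6->6, 1->1, 7->7, 10->10, 8->8, 11->11, 9->9
Step 2: d_i = R_x(i) - R_y(i); compute d_i^2.
  (8-5)^2=9, (4-2)^2=4, (2-4)^2=4, (3-3)^2=0, (6-6)^2=0, (1-1)^2=0, (7-7)^2=0, (10-10)^2=0, (9-8)^2=1, (11-11)^2=0, (5-9)^2=16
sum(d^2) = 34.
Step 3: rho = 1 - 6*34 / (11*(11^2 - 1)) = 1 - 204/1320 = 0.845455.
Step 4: Under H0, t = rho * sqrt((n-2)/(1-rho^2)) = 4.7493 ~ t(9).
Step 5: Two-sided p-value from the t-distribution with 9 df = 0.001045.
Step 6: alpha = 0.1. reject H0.

rho = 0.8455, p = 0.001045, reject H0 at alpha = 0.1.


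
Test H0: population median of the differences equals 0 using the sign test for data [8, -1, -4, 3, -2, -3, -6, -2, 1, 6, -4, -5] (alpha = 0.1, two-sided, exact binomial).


Step 1: Discard zero differences. Original n = 12; n_eff = number of nonzero differences = 12.
Nonzero differences (with sign): +8, -1, -4, +3, -2, -3, -6, -2, +1, +6, -4, -5
Step 2: Count signs: positive = 4, negative = 8.
Step 3: Under H0: P(positive) = 0.5, so the number of positives S ~ Bin(12, 0.5).
Step 4: Two-sided exact p-value = sum of Bin(12,0.5) probabilities at or below the observed probability = 0.387695.
Step 5: alpha = 0.1. fail to reject H0.

n_eff = 12, pos = 4, neg = 8, p = 0.387695, fail to reject H0.


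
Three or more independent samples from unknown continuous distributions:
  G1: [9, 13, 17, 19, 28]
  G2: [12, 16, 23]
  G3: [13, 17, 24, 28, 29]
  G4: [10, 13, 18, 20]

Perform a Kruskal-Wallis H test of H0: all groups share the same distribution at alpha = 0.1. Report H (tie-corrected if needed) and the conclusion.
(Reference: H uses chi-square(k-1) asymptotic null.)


Step 1: Combine all N = 17 observations and assign midranks.
sorted (value, group, rank): (9,G1,1), (10,G4,2), (12,G2,3), (13,G1,5), (13,G3,5), (13,G4,5), (16,G2,7), (17,G1,8.5), (17,G3,8.5), (18,G4,10), (19,G1,11), (20,G4,12), (23,G2,13), (24,G3,14), (28,G1,15.5), (28,G3,15.5), (29,G3,17)
Step 2: Sum ranks within each group.
R_1 = 41 (n_1 = 5)
R_2 = 23 (n_2 = 3)
R_3 = 60 (n_3 = 5)
R_4 = 29 (n_4 = 4)
Step 3: H = 12/(N(N+1)) * sum(R_i^2/n_i) - 3(N+1)
     = 12/(17*18) * (41^2/5 + 23^2/3 + 60^2/5 + 29^2/4) - 3*18
     = 0.039216 * 1442.78 - 54
     = 2.579739.
Step 4: Ties present; correction factor C = 1 - 36/(17^3 - 17) = 0.992647. Corrected H = 2.579739 / 0.992647 = 2.598848.
Step 5: Under H0, H ~ chi^2(3); p-value = 0.457692.
Step 6: alpha = 0.1. fail to reject H0.

H = 2.5988, df = 3, p = 0.457692, fail to reject H0.


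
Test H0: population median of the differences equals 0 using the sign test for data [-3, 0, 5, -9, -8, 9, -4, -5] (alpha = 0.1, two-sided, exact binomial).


Step 1: Discard zero differences. Original n = 8; n_eff = number of nonzero differences = 7.
Nonzero differences (with sign): -3, +5, -9, -8, +9, -4, -5
Step 2: Count signs: positive = 2, negative = 5.
Step 3: Under H0: P(positive) = 0.5, so the number of positives S ~ Bin(7, 0.5).
Step 4: Two-sided exact p-value = sum of Bin(7,0.5) probabilities at or below the observed probability = 0.453125.
Step 5: alpha = 0.1. fail to reject H0.

n_eff = 7, pos = 2, neg = 5, p = 0.453125, fail to reject H0.


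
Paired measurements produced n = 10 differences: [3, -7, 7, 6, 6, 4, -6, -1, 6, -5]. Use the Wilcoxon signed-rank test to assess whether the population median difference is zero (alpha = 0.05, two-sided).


Step 1: Drop any zero differences (none here) and take |d_i|.
|d| = [3, 7, 7, 6, 6, 4, 6, 1, 6, 5]
Step 2: Midrank |d_i| (ties get averaged ranks).
ranks: |3|->2, |7|->9.5, |7|->9.5, |6|->6.5, |6|->6.5, |4|->3, |6|->6.5, |1|->1, |6|->6.5, |5|->4
Step 3: Attach original signs; sum ranks with positive sign and with negative sign.
W+ = 2 + 9.5 + 6.5 + 6.5 + 3 + 6.5 = 34
W- = 9.5 + 6.5 + 1 + 4 = 21
(Check: W+ + W- = 55 should equal n(n+1)/2 = 55.)
Step 4: Test statistic W = min(W+, W-) = 21.
Step 5: Ties in |d|, so use the tie-corrected normal approximation.
        E[W] = n(n+1)/4 = 10*11/4 = 27.5.
        Tie groups: |d|=6 (t=4), |d|=7 (t=2); sum(t^3 - t) = 66.
        Var[W] = n(n+1)(2n+1)/24 - sum(t^3-t)/48 = 2310/24 - 66/48 = 94.875.
        z = (W - E[W]) / sqrt(Var[W]) = (21 - 27.5) / 9.7404 = -0.6673.
        Two-sided p = 2*Phi(z) = 0.504564.
Step 6: alpha = 0.05. fail to reject H0.

W+ = 34, W- = 21, W = min = 21, p = 0.504564, fail to reject H0.


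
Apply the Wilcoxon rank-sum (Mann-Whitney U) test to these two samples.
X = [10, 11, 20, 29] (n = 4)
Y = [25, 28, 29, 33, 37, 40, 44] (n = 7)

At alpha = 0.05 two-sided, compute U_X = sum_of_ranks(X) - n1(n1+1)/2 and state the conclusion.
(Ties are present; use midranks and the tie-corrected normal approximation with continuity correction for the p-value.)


Step 1: Combine and sort all 11 observations; assign midranks.
sorted (value, group): (10,X), (11,X), (20,X), (25,Y), (28,Y), (29,X), (29,Y), (33,Y), (37,Y), (40,Y), (44,Y)
ranks: 10->1, 11->2, 20->3, 25->4, 28->5, 29->6.5, 29->6.5, 33->8, 37->9, 40->10, 44->11
Step 2: Rank sum for X: R1 = 1 + 2 + 3 + 6.5 = 12.5.
Step 3: U_X = R1 - n1(n1+1)/2 = 12.5 - 4*5/2 = 12.5 - 10 = 2.5.
       U_Y = n1*n2 - U_X = 28 - 2.5 = 25.5.
Step 4: Ties are present, so use the tie-corrected normal approximation (with continuity correction) for the p-value.
Step 5: p-value = 0.037202; compare to alpha = 0.05. reject H0.

U_X = 2.5, p = 0.037202, reject H0 at alpha = 0.05.


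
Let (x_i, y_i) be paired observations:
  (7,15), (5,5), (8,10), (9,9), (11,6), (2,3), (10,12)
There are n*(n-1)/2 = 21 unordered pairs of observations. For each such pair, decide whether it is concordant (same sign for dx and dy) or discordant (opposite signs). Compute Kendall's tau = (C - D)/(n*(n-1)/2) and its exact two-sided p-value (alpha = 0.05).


Step 1: Enumerate the 21 unordered pairs (i,j) with i<j and classify each by sign(x_j-x_i) * sign(y_j-y_i).
  (1,2):dx=-2,dy=-10->C; (1,3):dx=+1,dy=-5->D; (1,4):dx=+2,dy=-6->D; (1,5):dx=+4,dy=-9->D
  (1,6):dx=-5,dy=-12->C; (1,7):dx=+3,dy=-3->D; (2,3):dx=+3,dy=+5->C; (2,4):dx=+4,dy=+4->C
  (2,5):dx=+6,dy=+1->C; (2,6):dx=-3,dy=-2->C; (2,7):dx=+5,dy=+7->C; (3,4):dx=+1,dy=-1->D
  (3,5):dx=+3,dy=-4->D; (3,6):dx=-6,dy=-7->C; (3,7):dx=+2,dy=+2->C; (4,5):dx=+2,dy=-3->D
  (4,6):dx=-7,dy=-6->C; (4,7):dx=+1,dy=+3->C; (5,6):dx=-9,dy=-3->C; (5,7):dx=-1,dy=+6->D
  (6,7):dx=+8,dy=+9->C
Step 2: C = 13, D = 8, total pairs = 21.
Step 3: tau = (C - D)/(n(n-1)/2) = (13 - 8)/21 = 0.238095.
Step 4: Exact two-sided p-value (enumerate n! = 5040 permutations of y under H0): p = 0.561905.
Step 5: alpha = 0.05. fail to reject H0.

tau_b = 0.2381 (C=13, D=8), p = 0.561905, fail to reject H0.


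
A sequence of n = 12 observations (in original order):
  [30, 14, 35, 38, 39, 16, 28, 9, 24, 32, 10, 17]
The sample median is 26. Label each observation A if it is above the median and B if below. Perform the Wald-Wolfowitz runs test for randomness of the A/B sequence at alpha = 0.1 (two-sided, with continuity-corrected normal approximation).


Step 1: Compute median = 26; label A = above, B = below.
Labels in order: ABAAABABBABB  (n_A = 6, n_B = 6)
Step 2: Count runs R = 8.
Step 3: Under H0 (random ordering), E[R] = 2*n_A*n_B/(n_A+n_B) + 1 = 2*6*6/12 + 1 = 7.0000.
        Var[R] = 2*n_A*n_B*(2*n_A*n_B - n_A - n_B) / ((n_A+n_B)^2 * (n_A+n_B-1)) = 4320/1584 = 2.7273.
        SD[R] = 1.6514.
Step 4: Continuity-corrected z = (R - 0.5 - E[R]) / SD[R] = (8 - 0.5 - 7.0000) / 1.6514 = 0.3028.
Step 5: Two-sided p-value via normal approximation = 2*(1 - Phi(|z|)) = 0.762069.
Step 6: alpha = 0.1. fail to reject H0.

R = 8, z = 0.3028, p = 0.762069, fail to reject H0.


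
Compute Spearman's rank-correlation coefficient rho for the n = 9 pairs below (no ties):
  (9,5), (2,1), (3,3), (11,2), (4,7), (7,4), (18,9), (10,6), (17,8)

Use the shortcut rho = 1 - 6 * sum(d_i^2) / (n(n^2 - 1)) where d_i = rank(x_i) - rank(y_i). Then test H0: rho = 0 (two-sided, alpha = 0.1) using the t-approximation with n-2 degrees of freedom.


Step 1: Rank x and y separately (midranks; no ties here).
rank(x): 9->5, 2->1, 3->2, 11->7, 4->3, 7->4, 18->9, 10->6, 17->8
rank(y): 5->5, 1->1, 3->3, 2->2, 7->7, 4->4, 9->9, 6->6, 8->8
Step 2: d_i = R_x(i) - R_y(i); compute d_i^2.
  (5-5)^2=0, (1-1)^2=0, (2-3)^2=1, (7-2)^2=25, (3-7)^2=16, (4-4)^2=0, (9-9)^2=0, (6-6)^2=0, (8-8)^2=0
sum(d^2) = 42.
Step 3: rho = 1 - 6*42 / (9*(9^2 - 1)) = 1 - 252/720 = 0.650000.
Step 4: Under H0, t = rho * sqrt((n-2)/(1-rho^2)) = 2.2630 ~ t(7).
Step 5: Two-sided p-value from the t-distribution with 7 df = 0.058073.
Step 6: alpha = 0.1. reject H0.

rho = 0.6500, p = 0.058073, reject H0 at alpha = 0.1.


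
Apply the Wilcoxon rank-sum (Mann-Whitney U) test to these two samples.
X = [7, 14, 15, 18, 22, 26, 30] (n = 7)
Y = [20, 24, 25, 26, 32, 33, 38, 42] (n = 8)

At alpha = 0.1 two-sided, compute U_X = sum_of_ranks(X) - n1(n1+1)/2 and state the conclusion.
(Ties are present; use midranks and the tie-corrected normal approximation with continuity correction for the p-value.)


Step 1: Combine and sort all 15 observations; assign midranks.
sorted (value, group): (7,X), (14,X), (15,X), (18,X), (20,Y), (22,X), (24,Y), (25,Y), (26,X), (26,Y), (30,X), (32,Y), (33,Y), (38,Y), (42,Y)
ranks: 7->1, 14->2, 15->3, 18->4, 20->5, 22->6, 24->7, 25->8, 26->9.5, 26->9.5, 30->11, 32->12, 33->13, 38->14, 42->15
Step 2: Rank sum for X: R1 = 1 + 2 + 3 + 4 + 6 + 9.5 + 11 = 36.5.
Step 3: U_X = R1 - n1(n1+1)/2 = 36.5 - 7*8/2 = 36.5 - 28 = 8.5.
       U_Y = n1*n2 - U_X = 56 - 8.5 = 47.5.
Step 4: Ties are present, so use the tie-corrected normal approximation (with continuity correction) for the p-value.
Step 5: p-value = 0.027751; compare to alpha = 0.1. reject H0.

U_X = 8.5, p = 0.027751, reject H0 at alpha = 0.1.


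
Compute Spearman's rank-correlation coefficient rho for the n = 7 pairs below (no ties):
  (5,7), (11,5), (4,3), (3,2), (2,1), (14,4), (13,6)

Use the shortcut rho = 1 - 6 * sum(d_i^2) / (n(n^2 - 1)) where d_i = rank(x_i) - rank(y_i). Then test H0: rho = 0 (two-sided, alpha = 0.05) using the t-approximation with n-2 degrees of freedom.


Step 1: Rank x and y separately (midranks; no ties here).
rank(x): 5->4, 11->5, 4->3, 3->2, 2->1, 14->7, 13->6
rank(y): 7->7, 5->5, 3->3, 2->2, 1->1, 4->4, 6->6
Step 2: d_i = R_x(i) - R_y(i); compute d_i^2.
  (4-7)^2=9, (5-5)^2=0, (3-3)^2=0, (2-2)^2=0, (1-1)^2=0, (7-4)^2=9, (6-6)^2=0
sum(d^2) = 18.
Step 3: rho = 1 - 6*18 / (7*(7^2 - 1)) = 1 - 108/336 = 0.678571.
Step 4: Under H0, t = rho * sqrt((n-2)/(1-rho^2)) = 2.0657 ~ t(5).
Step 5: Two-sided p-value from the t-distribution with 5 df = 0.093750.
Step 6: alpha = 0.05. fail to reject H0.

rho = 0.6786, p = 0.093750, fail to reject H0 at alpha = 0.05.


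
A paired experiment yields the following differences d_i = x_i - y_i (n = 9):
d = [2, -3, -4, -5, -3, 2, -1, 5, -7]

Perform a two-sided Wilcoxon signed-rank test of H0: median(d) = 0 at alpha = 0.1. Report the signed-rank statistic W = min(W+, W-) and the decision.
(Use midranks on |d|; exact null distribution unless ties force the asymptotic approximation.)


Step 1: Drop any zero differences (none here) and take |d_i|.
|d| = [2, 3, 4, 5, 3, 2, 1, 5, 7]
Step 2: Midrank |d_i| (ties get averaged ranks).
ranks: |2|->2.5, |3|->4.5, |4|->6, |5|->7.5, |3|->4.5, |2|->2.5, |1|->1, |5|->7.5, |7|->9
Step 3: Attach original signs; sum ranks with positive sign and with negative sign.
W+ = 2.5 + 2.5 + 7.5 = 12.5
W- = 4.5 + 6 + 7.5 + 4.5 + 1 + 9 = 32.5
(Check: W+ + W- = 45 should equal n(n+1)/2 = 45.)
Step 4: Test statistic W = min(W+, W-) = 12.5.
Step 5: Ties in |d|, so use the tie-corrected normal approximation.
        E[W] = n(n+1)/4 = 9*10/4 = 22.5.
        Tie groups: |d|=2 (t=2), |d|=3 (t=2), |d|=5 (t=2); sum(t^3 - t) = 18.
        Var[W] = n(n+1)(2n+1)/24 - sum(t^3-t)/48 = 1710/24 - 18/48 = 70.875.
        z = (W - E[W]) / sqrt(Var[W]) = (12.5 - 22.5) / 8.4187 = -1.1878.
        Two-sided p = 2*Phi(z) = 0.234901.
Step 6: alpha = 0.1. fail to reject H0.

W+ = 12.5, W- = 32.5, W = min = 12.5, p = 0.234901, fail to reject H0.


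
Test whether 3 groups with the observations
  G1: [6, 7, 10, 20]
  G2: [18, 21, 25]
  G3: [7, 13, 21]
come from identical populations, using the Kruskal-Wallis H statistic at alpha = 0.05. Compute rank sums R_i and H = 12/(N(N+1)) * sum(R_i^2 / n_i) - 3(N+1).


Step 1: Combine all N = 10 observations and assign midranks.
sorted (value, group, rank): (6,G1,1), (7,G1,2.5), (7,G3,2.5), (10,G1,4), (13,G3,5), (18,G2,6), (20,G1,7), (21,G2,8.5), (21,G3,8.5), (25,G2,10)
Step 2: Sum ranks within each group.
R_1 = 14.5 (n_1 = 4)
R_2 = 24.5 (n_2 = 3)
R_3 = 16 (n_3 = 3)
Step 3: H = 12/(N(N+1)) * sum(R_i^2/n_i) - 3(N+1)
     = 12/(10*11) * (14.5^2/4 + 24.5^2/3 + 16^2/3) - 3*11
     = 0.109091 * 337.979 - 33
     = 3.870455.
Step 4: Ties present; correction factor C = 1 - 12/(10^3 - 10) = 0.987879. Corrected H = 3.870455 / 0.987879 = 3.917945.
Step 5: Under H0, H ~ chi^2(2); p-value = 0.141003.
Step 6: alpha = 0.05. fail to reject H0.

H = 3.9179, df = 2, p = 0.141003, fail to reject H0.


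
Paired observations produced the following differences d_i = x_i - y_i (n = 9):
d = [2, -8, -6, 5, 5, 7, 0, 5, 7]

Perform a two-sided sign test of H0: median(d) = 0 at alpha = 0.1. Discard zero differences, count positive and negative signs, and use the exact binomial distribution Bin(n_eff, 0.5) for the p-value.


Step 1: Discard zero differences. Original n = 9; n_eff = number of nonzero differences = 8.
Nonzero differences (with sign): +2, -8, -6, +5, +5, +7, +5, +7
Step 2: Count signs: positive = 6, negative = 2.
Step 3: Under H0: P(positive) = 0.5, so the number of positives S ~ Bin(8, 0.5).
Step 4: Two-sided exact p-value = sum of Bin(8,0.5) probabilities at or below the observed probability = 0.289062.
Step 5: alpha = 0.1. fail to reject H0.

n_eff = 8, pos = 6, neg = 2, p = 0.289062, fail to reject H0.


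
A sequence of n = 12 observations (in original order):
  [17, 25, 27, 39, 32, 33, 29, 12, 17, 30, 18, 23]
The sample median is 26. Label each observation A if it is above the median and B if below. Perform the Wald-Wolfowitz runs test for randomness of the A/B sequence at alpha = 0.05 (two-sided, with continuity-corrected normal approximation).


Step 1: Compute median = 26; label A = above, B = below.
Labels in order: BBAAAAABBABB  (n_A = 6, n_B = 6)
Step 2: Count runs R = 5.
Step 3: Under H0 (random ordering), E[R] = 2*n_A*n_B/(n_A+n_B) + 1 = 2*6*6/12 + 1 = 7.0000.
        Var[R] = 2*n_A*n_B*(2*n_A*n_B - n_A - n_B) / ((n_A+n_B)^2 * (n_A+n_B-1)) = 4320/1584 = 2.7273.
        SD[R] = 1.6514.
Step 4: Continuity-corrected z = (R + 0.5 - E[R]) / SD[R] = (5 + 0.5 - 7.0000) / 1.6514 = -0.9083.
Step 5: Two-sided p-value via normal approximation = 2*(1 - Phi(|z|)) = 0.363722.
Step 6: alpha = 0.05. fail to reject H0.

R = 5, z = -0.9083, p = 0.363722, fail to reject H0.


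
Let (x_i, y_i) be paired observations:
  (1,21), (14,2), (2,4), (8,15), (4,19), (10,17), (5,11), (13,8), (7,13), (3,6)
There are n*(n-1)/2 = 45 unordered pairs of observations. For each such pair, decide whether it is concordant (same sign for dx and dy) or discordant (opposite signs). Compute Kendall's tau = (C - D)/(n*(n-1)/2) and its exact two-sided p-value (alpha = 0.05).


Step 1: Enumerate the 45 unordered pairs (i,j) with i<j and classify each by sign(x_j-x_i) * sign(y_j-y_i).
  (1,2):dx=+13,dy=-19->D; (1,3):dx=+1,dy=-17->D; (1,4):dx=+7,dy=-6->D; (1,5):dx=+3,dy=-2->D
  (1,6):dx=+9,dy=-4->D; (1,7):dx=+4,dy=-10->D; (1,8):dx=+12,dy=-13->D; (1,9):dx=+6,dy=-8->D
  (1,10):dx=+2,dy=-15->D; (2,3):dx=-12,dy=+2->D; (2,4):dx=-6,dy=+13->D; (2,5):dx=-10,dy=+17->D
  (2,6):dx=-4,dy=+15->D; (2,7):dx=-9,dy=+9->D; (2,8):dx=-1,dy=+6->D; (2,9):dx=-7,dy=+11->D
  (2,10):dx=-11,dy=+4->D; (3,4):dx=+6,dy=+11->C; (3,5):dx=+2,dy=+15->C; (3,6):dx=+8,dy=+13->C
  (3,7):dx=+3,dy=+7->C; (3,8):dx=+11,dy=+4->C; (3,9):dx=+5,dy=+9->C; (3,10):dx=+1,dy=+2->C
  (4,5):dx=-4,dy=+4->D; (4,6):dx=+2,dy=+2->C; (4,7):dx=-3,dy=-4->C; (4,8):dx=+5,dy=-7->D
  (4,9):dx=-1,dy=-2->C; (4,10):dx=-5,dy=-9->C; (5,6):dx=+6,dy=-2->D; (5,7):dx=+1,dy=-8->D
  (5,8):dx=+9,dy=-11->D; (5,9):dx=+3,dy=-6->D; (5,10):dx=-1,dy=-13->C; (6,7):dx=-5,dy=-6->C
  (6,8):dx=+3,dy=-9->D; (6,9):dx=-3,dy=-4->C; (6,10):dx=-7,dy=-11->C; (7,8):dx=+8,dy=-3->D
  (7,9):dx=+2,dy=+2->C; (7,10):dx=-2,dy=-5->C; (8,9):dx=-6,dy=+5->D; (8,10):dx=-10,dy=-2->C
  (9,10):dx=-4,dy=-7->C
Step 2: C = 19, D = 26, total pairs = 45.
Step 3: tau = (C - D)/(n(n-1)/2) = (19 - 26)/45 = -0.155556.
Step 4: Exact two-sided p-value (enumerate n! = 3628800 permutations of y under H0): p = 0.600654.
Step 5: alpha = 0.05. fail to reject H0.

tau_b = -0.1556 (C=19, D=26), p = 0.600654, fail to reject H0.


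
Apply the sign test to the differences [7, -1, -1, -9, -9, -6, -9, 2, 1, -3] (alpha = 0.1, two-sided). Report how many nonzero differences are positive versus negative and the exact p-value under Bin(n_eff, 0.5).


Step 1: Discard zero differences. Original n = 10; n_eff = number of nonzero differences = 10.
Nonzero differences (with sign): +7, -1, -1, -9, -9, -6, -9, +2, +1, -3
Step 2: Count signs: positive = 3, negative = 7.
Step 3: Under H0: P(positive) = 0.5, so the number of positives S ~ Bin(10, 0.5).
Step 4: Two-sided exact p-value = sum of Bin(10,0.5) probabilities at or below the observed probability = 0.343750.
Step 5: alpha = 0.1. fail to reject H0.

n_eff = 10, pos = 3, neg = 7, p = 0.343750, fail to reject H0.


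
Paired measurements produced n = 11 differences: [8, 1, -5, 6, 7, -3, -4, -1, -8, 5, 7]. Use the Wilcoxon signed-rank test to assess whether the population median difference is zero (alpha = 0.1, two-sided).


Step 1: Drop any zero differences (none here) and take |d_i|.
|d| = [8, 1, 5, 6, 7, 3, 4, 1, 8, 5, 7]
Step 2: Midrank |d_i| (ties get averaged ranks).
ranks: |8|->10.5, |1|->1.5, |5|->5.5, |6|->7, |7|->8.5, |3|->3, |4|->4, |1|->1.5, |8|->10.5, |5|->5.5, |7|->8.5
Step 3: Attach original signs; sum ranks with positive sign and with negative sign.
W+ = 10.5 + 1.5 + 7 + 8.5 + 5.5 + 8.5 = 41.5
W- = 5.5 + 3 + 4 + 1.5 + 10.5 = 24.5
(Check: W+ + W- = 66 should equal n(n+1)/2 = 66.)
Step 4: Test statistic W = min(W+, W-) = 24.5.
Step 5: Ties in |d|, so use the tie-corrected normal approximation.
        E[W] = n(n+1)/4 = 11*12/4 = 33.
        Tie groups: |d|=1 (t=2), |d|=5 (t=2), |d|=7 (t=2), |d|=8 (t=2); sum(t^3 - t) = 24.
        Var[W] = n(n+1)(2n+1)/24 - sum(t^3-t)/48 = 3036/24 - 24/48 = 126.
        z = (W - E[W]) / sqrt(Var[W]) = (24.5 - 33) / 11.2250 = -0.7572.
        Two-sided p = 2*Phi(z) = 0.448906.
Step 6: alpha = 0.1. fail to reject H0.

W+ = 41.5, W- = 24.5, W = min = 24.5, p = 0.448906, fail to reject H0.
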